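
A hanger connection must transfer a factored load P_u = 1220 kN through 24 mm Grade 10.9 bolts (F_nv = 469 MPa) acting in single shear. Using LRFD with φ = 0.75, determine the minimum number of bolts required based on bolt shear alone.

8 bolts

A_b = π·24²/4 = 452.4 mm².
Per-bolt design strength φR_n = 0.75 × 469 × 452.4 × 1 / 1000 = 159.1 kN.
n ≥ 1220 / 159.1 = 7.667 → use 8 bolts.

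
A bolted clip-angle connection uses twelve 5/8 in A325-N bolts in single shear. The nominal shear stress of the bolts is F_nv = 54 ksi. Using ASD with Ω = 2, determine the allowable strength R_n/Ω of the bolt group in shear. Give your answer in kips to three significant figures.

99.4 kips

A_b = π × 0.625² / 4 = 0.3068 in².
R_n = F_nv · A_b · n · n_s = 54 × 0.3068 × 12 × 1 = 198.8 kips.
Allowable strength R_n/Ω = 198.8 / 2 = 99.4 kips.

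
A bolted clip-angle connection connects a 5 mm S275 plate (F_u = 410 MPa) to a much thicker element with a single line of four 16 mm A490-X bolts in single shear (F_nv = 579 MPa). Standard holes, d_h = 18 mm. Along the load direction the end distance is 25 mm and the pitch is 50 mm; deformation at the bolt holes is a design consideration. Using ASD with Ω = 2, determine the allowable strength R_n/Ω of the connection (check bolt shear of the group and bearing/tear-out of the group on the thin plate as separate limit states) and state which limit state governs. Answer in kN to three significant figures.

138 kN (bearing governs)

Bolt shear: A_b = π·16²/4 = 201.1 mm²; R_n = 579 × 201.1 × 4 × 1 / 1000 = 465.7 kN → 465.7 / 2 = 233 kN.
Bearing (1.2 l_c t F_u ≤ 2.4 d t F_u): upper limit = 2.4·16·5·410 / 1000 = 78.72 kN.
  Edge l_c = 25 − 18/2 = 16 → r_n = 39.36 kN; interior l_c = 50 − 18 = 32 → r_n = 78.72 kN.
  R_n,bearing = 1·39.36 + 3·78.72 = 275.5 kN → 275.5 / 2 = 138 kN.
Bearing governs: 138 kN.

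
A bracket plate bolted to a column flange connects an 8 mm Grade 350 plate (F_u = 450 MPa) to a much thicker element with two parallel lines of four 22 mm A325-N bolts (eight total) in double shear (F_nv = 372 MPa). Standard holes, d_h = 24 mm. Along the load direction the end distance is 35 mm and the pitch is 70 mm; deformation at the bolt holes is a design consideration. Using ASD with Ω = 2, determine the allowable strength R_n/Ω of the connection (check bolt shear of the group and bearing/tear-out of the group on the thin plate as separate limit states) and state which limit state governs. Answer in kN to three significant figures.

Bolt shear: A_b = π·22²/4 = 380.1 mm²; R_n = 372 × 380.1 × 8 × 2 / 1000 = 2263 kN → 2263 / 2 = 1130 kN.
Bearing (1.2 l_c t F_u ≤ 2.4 d t F_u): upper limit = 2.4·22·8·450 / 1000 = 190.1 kN.
  Edge l_c = 35 − 24/2 = 23 → r_n = 99.36 kN; interior l_c = 70 − 24 = 46 → r_n = 190.1 kN.
  R_n,bearing = 2·99.36 + 6·190.1 = 1339 kN → 1339 / 2 = 670 kN.
Bearing governs: 670 kN.

670 kN (bearing governs)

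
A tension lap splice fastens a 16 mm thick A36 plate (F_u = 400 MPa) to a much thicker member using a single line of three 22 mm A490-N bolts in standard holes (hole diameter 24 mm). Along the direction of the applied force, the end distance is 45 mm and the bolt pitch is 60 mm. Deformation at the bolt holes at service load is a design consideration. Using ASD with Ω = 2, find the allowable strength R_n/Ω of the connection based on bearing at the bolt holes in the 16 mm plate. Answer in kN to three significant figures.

Per bolt r_n = 1.2 l_c t F_u ≤ 2.4 d t F_u; upper limit = 2.4 × 22 × 16 × 400 / 1000 = 337.9 kN.
Edge bolt: l_c = 45 − 24/2 = 33 mm → 1.2 × 33 × 16 × 400 / 1000 = 253.4 → r_n = 253.4 kN.
Interior bolts: l_c = 60 − 24 = 36 mm → 1.2 × 36 × 16 × 400 / 1000 = 276.5 → r_n = 276.5 kN.
R_n = 1 × 253.4 + 2 × 276.5 = 806.4 kN.
Allowable strength R_n/Ω = 806.4 / 2 = 403 kN.

403 kN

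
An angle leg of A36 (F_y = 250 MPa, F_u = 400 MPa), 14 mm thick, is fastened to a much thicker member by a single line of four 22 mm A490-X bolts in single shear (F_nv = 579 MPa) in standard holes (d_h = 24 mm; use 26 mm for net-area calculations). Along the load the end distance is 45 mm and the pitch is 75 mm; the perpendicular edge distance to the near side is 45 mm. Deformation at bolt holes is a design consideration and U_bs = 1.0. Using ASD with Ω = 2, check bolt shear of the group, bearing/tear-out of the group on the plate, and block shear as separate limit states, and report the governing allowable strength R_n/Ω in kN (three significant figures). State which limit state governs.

Bolt shear: A_b = π·22²/4 = 380.1 mm²; R_n = 579 × 380.1 × 4 × 1 / 1000 = 880.4 kN → 880.4 / 2 = 440 kN.
Bearing: edge l_c = 33, r_n = 221.8 kN; interior l_c = 51, r_n = 295.7 kN; R_n = 221.8 + 3·295.7 = 1109 kN → 554 kN.
Block shear: A_gv = 3780, A_nv = 2506, A_nt = 448 mm²; R_n = min(0.6F_uA_nv, 0.6F_yA_gv) + U_bs·F_u·A_nt = 746.2 kN → 373 kN.
Block shear governs: 373 kN.

373 kN (block shear governs)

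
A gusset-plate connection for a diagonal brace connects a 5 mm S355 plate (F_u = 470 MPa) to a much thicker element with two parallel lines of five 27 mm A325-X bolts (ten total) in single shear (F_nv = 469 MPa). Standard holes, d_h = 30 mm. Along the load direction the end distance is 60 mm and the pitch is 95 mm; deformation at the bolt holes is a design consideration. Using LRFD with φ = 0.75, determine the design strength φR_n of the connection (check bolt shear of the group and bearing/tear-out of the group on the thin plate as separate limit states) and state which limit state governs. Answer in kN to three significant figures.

Bolt shear: A_b = π·27²/4 = 572.6 mm²; R_n = 469 × 572.6 × 10 × 1 / 1000 = 2685 kN → 0.75 × 2685 = 2010 kN.
Bearing (1.2 l_c t F_u ≤ 2.4 d t F_u): upper limit = 2.4·27·5·470 / 1000 = 152.3 kN.
  Edge l_c = 60 − 30/2 = 45 → r_n = 126.9 kN; interior l_c = 95 − 30 = 65 → r_n = 152.3 kN.
  R_n,bearing = 2·126.9 + 8·152.3 = 1472 kN → 0.75 × 1472 = 1100 kN.
Bearing governs: 1100 kN.

1100 kN (bearing governs)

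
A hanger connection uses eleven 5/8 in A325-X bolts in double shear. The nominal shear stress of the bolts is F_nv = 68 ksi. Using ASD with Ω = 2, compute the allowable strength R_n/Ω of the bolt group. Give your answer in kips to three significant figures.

229 kips

A_b = π × 0.625² / 4 = 0.3068 in².
R_n = F_nv · A_b · n · n_s = 68 × 0.3068 × 11 × 2 = 459 kips.
Allowable strength R_n/Ω = 459 / 2 = 229 kips.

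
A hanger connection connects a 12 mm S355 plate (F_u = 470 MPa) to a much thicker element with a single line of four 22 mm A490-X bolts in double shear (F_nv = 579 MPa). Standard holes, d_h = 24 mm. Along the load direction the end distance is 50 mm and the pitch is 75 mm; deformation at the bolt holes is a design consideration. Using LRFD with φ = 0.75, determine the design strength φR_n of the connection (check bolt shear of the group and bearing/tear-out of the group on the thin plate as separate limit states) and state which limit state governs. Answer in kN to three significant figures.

863 kN (bearing governs)

Bolt shear: A_b = π·22²/4 = 380.1 mm²; R_n = 579 × 380.1 × 4 × 2 / 1000 = 1761 kN → 0.75 × 1761 = 1320 kN.
Bearing (1.2 l_c t F_u ≤ 2.4 d t F_u): upper limit = 2.4·22·12·470 / 1000 = 297.8 kN.
  Edge l_c = 50 − 24/2 = 38 → r_n = 257.2 kN; interior l_c = 75 − 24 = 51 → r_n = 297.8 kN.
  R_n,bearing = 1·257.2 + 3·297.8 = 1151 kN → 0.75 × 1151 = 863 kN.
Bearing governs: 863 kN.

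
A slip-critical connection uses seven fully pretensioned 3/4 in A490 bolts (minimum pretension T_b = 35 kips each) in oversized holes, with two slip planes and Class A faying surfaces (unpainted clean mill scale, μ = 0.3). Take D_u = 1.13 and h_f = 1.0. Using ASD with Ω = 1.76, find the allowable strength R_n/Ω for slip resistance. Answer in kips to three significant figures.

R_n = μ · D_u · h_f · T_b · n_s · n_b = 0.3 × 1.13 × 1.0 × 35 × 2 × 7 = 166.1 kips.
Allowable strength R_n/Ω = 166.1 / 1.76 = 94.4 kips.

94.4 kips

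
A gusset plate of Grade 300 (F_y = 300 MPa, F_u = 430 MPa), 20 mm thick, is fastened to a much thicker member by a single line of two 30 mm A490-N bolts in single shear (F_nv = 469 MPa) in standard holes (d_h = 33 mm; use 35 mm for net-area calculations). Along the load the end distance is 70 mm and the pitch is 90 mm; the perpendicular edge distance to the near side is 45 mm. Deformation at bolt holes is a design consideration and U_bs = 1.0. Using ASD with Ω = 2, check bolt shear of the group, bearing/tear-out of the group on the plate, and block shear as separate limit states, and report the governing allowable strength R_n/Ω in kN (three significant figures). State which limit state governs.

332 kN (bolt shear governs)

Bolt shear: A_b = π·30²/4 = 706.9 mm²; R_n = 469 × 706.9 × 2 × 1 / 1000 = 663 kN → 663 / 2 = 332 kN.
Bearing: edge l_c = 53.5, r_n = 552.1 kN; interior l_c = 57, r_n = 588.2 kN; R_n = 552.1 + 1·588.2 = 1140 kN → 570 kN.
Block shear: A_gv = 3200, A_nv = 2150, A_nt = 550 mm²; R_n = min(0.6F_uA_nv, 0.6F_yA_gv) + U_bs·F_u·A_nt = 791.2 kN → 396 kN.
Bolt shear governs: 332 kN.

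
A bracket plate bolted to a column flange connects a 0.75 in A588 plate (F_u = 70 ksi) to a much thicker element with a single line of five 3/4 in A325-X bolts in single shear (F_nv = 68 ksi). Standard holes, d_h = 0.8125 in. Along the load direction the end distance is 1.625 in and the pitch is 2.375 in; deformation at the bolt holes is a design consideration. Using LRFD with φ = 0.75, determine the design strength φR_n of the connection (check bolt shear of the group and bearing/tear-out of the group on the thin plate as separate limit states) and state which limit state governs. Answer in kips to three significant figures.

113 kips (bolt shear governs)

Bolt shear: A_b = π·0.75²/4 = 0.4418 in²; R_n = 68 × 0.4418 × 5 × 1 = 150.2 kips → 0.75 × 150.2 = 113 kips.
Bearing (1.2 l_c t F_u ≤ 2.4 d t F_u): upper limit = 2.4·0.75·0.75·70 = 94.5 kips.
  Edge l_c = 1.625 − 0.8125/2 = 1.219 → r_n = 76.78 kips; interior l_c = 2.375 − 0.8125 = 1.562 → r_n = 94.5 kips.
  R_n,bearing = 1·76.78 + 4·94.5 = 454.8 kips → 0.75 × 454.8 = 341 kips.
Bolt shear governs: 113 kips.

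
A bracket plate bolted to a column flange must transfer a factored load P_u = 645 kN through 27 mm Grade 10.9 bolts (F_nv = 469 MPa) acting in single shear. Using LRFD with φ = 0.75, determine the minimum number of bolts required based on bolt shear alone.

4 bolts

A_b = π·27²/4 = 572.6 mm².
Per-bolt design strength φR_n = 0.75 × 469 × 572.6 × 1 / 1000 = 201.4 kN.
n ≥ 645 / 201.4 = 3.203 → use 4 bolts.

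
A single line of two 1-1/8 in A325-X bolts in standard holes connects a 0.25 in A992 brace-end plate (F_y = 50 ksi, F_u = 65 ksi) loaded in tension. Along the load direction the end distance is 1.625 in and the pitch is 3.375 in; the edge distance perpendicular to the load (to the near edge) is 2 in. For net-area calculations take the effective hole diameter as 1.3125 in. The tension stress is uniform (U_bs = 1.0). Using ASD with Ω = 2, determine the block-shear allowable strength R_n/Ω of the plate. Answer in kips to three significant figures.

Shear plane L_v = 1.625 + 1·3.375 = 5 in; A_gv = 5 × 0.25 = 1.25 in².
A_nv = (5 − 1.5·1.3125) × 0.25 = 0.7578 in².
A_nt = (2 − 0.5·1.3125) × 0.25 = 0.3359 in².
0.6 F_u A_nv = 29.55 kips; 0.6 F_y A_gv = 37.5 kips → shear rupture governs the shear term.
R_n = 29.55 + 1.0 × 65 × 0.3359 = 51.39 kips.
Allowable strength R_n/Ω = 51.39 / 2 = 25.7 kips.

25.7 kips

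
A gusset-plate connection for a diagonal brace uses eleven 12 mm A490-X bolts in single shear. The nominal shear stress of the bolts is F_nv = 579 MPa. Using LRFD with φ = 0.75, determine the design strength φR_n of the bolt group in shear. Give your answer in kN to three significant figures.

A_b = π × 12² / 4 = 113.1 mm².
R_n = F_nv · A_b · n · n_s = 579 × 113.1 × 11 × 1 / 1000 = 720.3 kN.
Design strength φR_n = 0.75 × 720.3 = 540 kN.

540 kN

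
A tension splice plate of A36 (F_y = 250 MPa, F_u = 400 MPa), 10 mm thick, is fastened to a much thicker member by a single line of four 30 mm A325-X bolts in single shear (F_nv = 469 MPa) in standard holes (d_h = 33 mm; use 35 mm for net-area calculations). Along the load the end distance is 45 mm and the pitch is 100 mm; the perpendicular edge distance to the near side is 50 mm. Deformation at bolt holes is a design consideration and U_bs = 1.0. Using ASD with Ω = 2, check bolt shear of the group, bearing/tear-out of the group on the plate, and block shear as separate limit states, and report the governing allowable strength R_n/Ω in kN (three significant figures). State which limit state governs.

Bolt shear: A_b = π·30²/4 = 706.9 mm²; R_n = 469 × 706.9 × 4 × 1 / 1000 = 1326 kN → 1326 / 2 = 663 kN.
Bearing: edge l_c = 28.5, r_n = 136.8 kN; interior l_c = 67, r_n = 288 kN; R_n = 136.8 + 3·288 = 1001 kN → 500 kN.
Block shear: A_gv = 3450, A_nv = 2225, A_nt = 325 mm²; R_n = min(0.6F_uA_nv, 0.6F_yA_gv) + U_bs·F_u·A_nt = 647.5 kN → 324 kN.
Block shear governs: 324 kN.

324 kN (block shear governs)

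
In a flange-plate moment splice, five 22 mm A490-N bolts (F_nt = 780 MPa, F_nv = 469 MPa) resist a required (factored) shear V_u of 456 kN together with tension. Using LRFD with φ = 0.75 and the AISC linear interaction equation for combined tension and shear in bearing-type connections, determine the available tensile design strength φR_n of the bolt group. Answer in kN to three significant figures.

A_b = π·22²/4 = 380.1 mm²; f_rv = 456 × 1000 / (5 × 380.1) = 239.9 MPa.
F'_nt = 1.3 F_nt − (F_nt / φF_nv) f_rv = 1.3·780 − (780/(0.75·469))·239.9 = 482 MPa, capped at F_nt → F'_nt = 482 MPa.
R_n = F'_nt · A_b · n = 482 × 380.1 × 5 / 1000 = 916.1 kN.
Design strength φR_n = 0.75 × 916.1 = 687 kN.

687 kN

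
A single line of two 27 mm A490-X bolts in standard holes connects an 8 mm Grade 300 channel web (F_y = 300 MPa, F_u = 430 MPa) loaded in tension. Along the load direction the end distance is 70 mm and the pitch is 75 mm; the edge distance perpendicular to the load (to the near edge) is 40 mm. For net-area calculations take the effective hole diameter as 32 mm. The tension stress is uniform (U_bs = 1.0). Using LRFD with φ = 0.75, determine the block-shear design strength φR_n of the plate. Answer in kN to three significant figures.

212 kN

Shear plane L_v = 70 + 1·75 = 145 mm; A_gv = 145 × 8 = 1160 mm².
A_nv = (145 − 1.5·32) × 8 = 776 mm².
A_nt = (40 − 0.5·32) × 8 = 192 mm².
0.6 F_u A_nv = 200.2 kN; 0.6 F_y A_gv = 208.8 kN → shear rupture governs the shear term.
R_n = 200.2 + 1.0 × 430 × 192 / 1000 = 282.8 kN.
Design strength φR_n = 0.75 × 282.8 = 212 kN.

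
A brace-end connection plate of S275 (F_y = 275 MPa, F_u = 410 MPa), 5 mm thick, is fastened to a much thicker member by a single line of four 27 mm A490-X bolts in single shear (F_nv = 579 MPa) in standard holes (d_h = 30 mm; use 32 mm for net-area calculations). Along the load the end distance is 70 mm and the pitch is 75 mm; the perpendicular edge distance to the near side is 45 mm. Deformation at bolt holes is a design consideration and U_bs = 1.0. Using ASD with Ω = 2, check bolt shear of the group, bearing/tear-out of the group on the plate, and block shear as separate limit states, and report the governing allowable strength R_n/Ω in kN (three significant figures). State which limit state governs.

142 kN (block shear governs)

Bolt shear: A_b = π·27²/4 = 572.6 mm²; R_n = 579 × 572.6 × 4 × 1 / 1000 = 1326 kN → 1326 / 2 = 663 kN.
Bearing: edge l_c = 55, r_n = 132.8 kN; interior l_c = 45, r_n = 110.7 kN; R_n = 132.8 + 3·110.7 = 464.9 kN → 232 kN.
Block shear: A_gv = 1475, A_nv = 915, A_nt = 145 mm²; R_n = min(0.6F_uA_nv, 0.6F_yA_gv) + U_bs·F_u·A_nt = 284.5 kN → 142 kN.
Block shear governs: 142 kN.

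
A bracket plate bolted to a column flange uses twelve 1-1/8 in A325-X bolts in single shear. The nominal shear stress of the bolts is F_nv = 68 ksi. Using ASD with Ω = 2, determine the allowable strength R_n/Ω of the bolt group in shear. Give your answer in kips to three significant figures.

A_b = π × 1.125² / 4 = 0.994 in².
R_n = F_nv · A_b · n · n_s = 68 × 0.994 × 12 × 1 = 811.1 kips.
Allowable strength R_n/Ω = 811.1 / 2 = 406 kips.

406 kips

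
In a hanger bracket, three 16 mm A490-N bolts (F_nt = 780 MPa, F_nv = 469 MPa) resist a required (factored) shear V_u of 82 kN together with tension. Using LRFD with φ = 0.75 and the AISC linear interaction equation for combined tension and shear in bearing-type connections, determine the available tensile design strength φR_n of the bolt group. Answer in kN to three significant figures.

322 kN

A_b = π·16²/4 = 201.1 mm²; f_rv = 82 × 1000 / (3 × 201.1) = 135.9 MPa.
F'_nt = 1.3 F_nt − (F_nt / φF_nv) f_rv = 1.3·780 − (780/(0.75·469))·135.9 = 712.5 MPa, capped at F_nt → F'_nt = 712.5 MPa.
R_n = F'_nt · A_b · n = 712.5 × 201.1 × 3 / 1000 = 429.8 kN.
Design strength φR_n = 0.75 × 429.8 = 322 kN.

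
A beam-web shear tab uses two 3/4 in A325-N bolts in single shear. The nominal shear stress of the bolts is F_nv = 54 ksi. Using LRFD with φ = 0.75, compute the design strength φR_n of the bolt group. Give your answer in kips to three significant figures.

A_b = π × 0.75² / 4 = 0.4418 in².
R_n = F_nv · A_b · n · n_s = 54 × 0.4418 × 2 × 1 = 47.71 kips.
Design strength φR_n = 0.75 × 47.71 = 35.8 kips.

35.8 kips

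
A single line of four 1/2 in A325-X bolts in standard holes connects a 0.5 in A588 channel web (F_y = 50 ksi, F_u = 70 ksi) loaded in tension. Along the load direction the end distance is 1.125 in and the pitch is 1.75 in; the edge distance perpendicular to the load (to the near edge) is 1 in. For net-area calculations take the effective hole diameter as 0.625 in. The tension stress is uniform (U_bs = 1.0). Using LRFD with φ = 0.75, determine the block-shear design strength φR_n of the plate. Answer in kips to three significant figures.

84 kips

Shear plane L_v = 1.125 + 3·1.75 = 6.375 in; A_gv = 6.375 × 0.5 = 3.188 in².
A_nv = (6.375 − 3.5·0.625) × 0.5 = 2.094 in².
A_nt = (1 − 0.5·0.625) × 0.5 = 0.3438 in².
0.6 F_u A_nv = 87.94 kips; 0.6 F_y A_gv = 95.62 kips → shear rupture governs the shear term.
R_n = 87.94 + 1.0 × 70 × 0.3438 = 112 kips.
Design strength φR_n = 0.75 × 112 = 84 kips.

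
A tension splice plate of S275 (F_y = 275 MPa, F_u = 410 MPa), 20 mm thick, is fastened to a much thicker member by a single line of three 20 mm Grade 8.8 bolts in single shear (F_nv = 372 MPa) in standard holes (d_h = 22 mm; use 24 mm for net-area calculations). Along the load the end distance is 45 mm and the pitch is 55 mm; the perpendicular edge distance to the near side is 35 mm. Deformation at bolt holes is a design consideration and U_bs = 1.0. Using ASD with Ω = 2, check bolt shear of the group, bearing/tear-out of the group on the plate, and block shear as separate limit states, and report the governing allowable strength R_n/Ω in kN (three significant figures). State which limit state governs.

Bolt shear: A_b = π·20²/4 = 314.2 mm²; R_n = 372 × 314.2 × 3 × 1 / 1000 = 350.6 kN → 350.6 / 2 = 175 kN.
Bearing: edge l_c = 34, r_n = 334.6 kN; interior l_c = 33, r_n = 324.7 kN; R_n = 334.6 + 2·324.7 = 984 kN → 492 kN.
Block shear: A_gv = 3100, A_nv = 1900, A_nt = 460 mm²; R_n = min(0.6F_uA_nv, 0.6F_yA_gv) + U_bs·F_u·A_nt = 656 kN → 328 kN.
Bolt shear governs: 175 kN.

175 kN (bolt shear governs)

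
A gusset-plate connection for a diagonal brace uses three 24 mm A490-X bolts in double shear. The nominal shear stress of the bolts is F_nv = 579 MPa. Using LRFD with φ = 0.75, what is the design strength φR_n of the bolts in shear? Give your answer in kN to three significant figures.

1180 kN

A_b = π × 24² / 4 = 452.4 mm².
R_n = F_nv · A_b · n · n_s = 579 × 452.4 × 3 × 2 / 1000 = 1572 kN.
Design strength φR_n = 0.75 × 1572 = 1180 kN.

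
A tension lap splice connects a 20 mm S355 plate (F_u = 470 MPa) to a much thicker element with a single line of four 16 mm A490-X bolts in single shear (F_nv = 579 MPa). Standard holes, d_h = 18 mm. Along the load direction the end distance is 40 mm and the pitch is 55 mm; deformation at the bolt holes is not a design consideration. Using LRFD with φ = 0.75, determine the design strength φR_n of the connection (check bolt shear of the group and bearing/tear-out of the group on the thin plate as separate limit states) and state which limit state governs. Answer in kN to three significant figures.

Bolt shear: A_b = π·16²/4 = 201.1 mm²; R_n = 579 × 201.1 × 4 × 1 / 1000 = 465.7 kN → 0.75 × 465.7 = 349 kN.
Bearing (1.5 l_c t F_u ≤ 3.0 d t F_u): upper limit = 3.0·16·20·470 / 1000 = 451.2 kN.
  Edge l_c = 40 − 18/2 = 31 → r_n = 437.1 kN; interior l_c = 55 − 18 = 37 → r_n = 451.2 kN.
  R_n,bearing = 1·437.1 + 3·451.2 = 1791 kN → 0.75 × 1791 = 1340 kN.
Bolt shear governs: 349 kN.

349 kN (bolt shear governs)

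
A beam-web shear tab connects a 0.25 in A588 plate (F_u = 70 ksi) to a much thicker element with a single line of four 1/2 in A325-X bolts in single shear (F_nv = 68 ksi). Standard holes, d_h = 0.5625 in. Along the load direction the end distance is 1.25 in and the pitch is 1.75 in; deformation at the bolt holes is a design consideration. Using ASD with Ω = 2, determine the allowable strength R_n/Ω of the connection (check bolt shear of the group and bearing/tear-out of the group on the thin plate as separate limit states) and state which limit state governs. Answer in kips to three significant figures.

26.7 kips (bolt shear governs)

Bolt shear: A_b = π·0.5²/4 = 0.1963 in²; R_n = 68 × 0.1963 × 4 × 1 = 53.41 kips → 53.41 / 2 = 26.7 kips.
Bearing (1.2 l_c t F_u ≤ 2.4 d t F_u): upper limit = 2.4·0.5·0.25·70 = 21 kips.
  Edge l_c = 1.25 − 0.5625/2 = 0.9688 → r_n = 20.34 kips; interior l_c = 1.75 − 0.5625 = 1.188 → r_n = 21 kips.
  R_n,bearing = 1·20.34 + 3·21 = 83.34 kips → 83.34 / 2 = 41.7 kips.
Bolt shear governs: 26.7 kips.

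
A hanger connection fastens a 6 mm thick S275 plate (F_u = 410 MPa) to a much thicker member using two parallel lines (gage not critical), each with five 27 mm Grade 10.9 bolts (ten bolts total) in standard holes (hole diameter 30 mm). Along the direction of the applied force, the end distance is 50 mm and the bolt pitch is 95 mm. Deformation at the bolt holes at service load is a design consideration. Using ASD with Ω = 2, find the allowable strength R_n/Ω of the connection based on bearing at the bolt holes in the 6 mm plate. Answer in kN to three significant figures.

741 kN

Per bolt r_n = 1.2 l_c t F_u ≤ 2.4 d t F_u; upper limit = 2.4 × 27 × 6 × 410 / 1000 = 159.4 kN.
Edge bolt: l_c = 50 − 30/2 = 35 mm → 1.2 × 35 × 6 × 410 / 1000 = 103.3 → r_n = 103.3 kN.
Interior bolts: l_c = 95 − 30 = 65 mm → 1.2 × 65 × 6 × 410 / 1000 = 191.9 → r_n = 159.4 kN.
R_n = 2 × 103.3 + 8 × 159.4 = 1482 kN.
Allowable strength R_n/Ω = 1482 / 2 = 741 kN.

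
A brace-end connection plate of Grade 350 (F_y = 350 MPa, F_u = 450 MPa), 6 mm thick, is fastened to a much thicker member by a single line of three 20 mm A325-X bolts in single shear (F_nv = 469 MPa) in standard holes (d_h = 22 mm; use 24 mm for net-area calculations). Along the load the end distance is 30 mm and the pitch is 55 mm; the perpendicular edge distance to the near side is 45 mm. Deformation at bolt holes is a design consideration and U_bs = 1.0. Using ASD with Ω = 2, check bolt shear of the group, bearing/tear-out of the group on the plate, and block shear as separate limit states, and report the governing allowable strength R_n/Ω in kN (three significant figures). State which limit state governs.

109 kN (block shear governs)

Bolt shear: A_b = π·20²/4 = 314.2 mm²; R_n = 469 × 314.2 × 3 × 1 / 1000 = 442 kN → 442 / 2 = 221 kN.
Bearing: edge l_c = 19, r_n = 61.56 kN; interior l_c = 33, r_n = 106.9 kN; R_n = 61.56 + 2·106.9 = 275.4 kN → 138 kN.
Block shear: A_gv = 840, A_nv = 480, A_nt = 198 mm²; R_n = min(0.6F_uA_nv, 0.6F_yA_gv) + U_bs·F_u·A_nt = 218.7 kN → 109 kN.
Block shear governs: 109 kN.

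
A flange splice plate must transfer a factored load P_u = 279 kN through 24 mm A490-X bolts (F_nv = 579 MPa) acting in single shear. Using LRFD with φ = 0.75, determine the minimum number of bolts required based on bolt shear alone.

A_b = π·24²/4 = 452.4 mm².
Per-bolt design strength φR_n = 0.75 × 579 × 452.4 × 1 / 1000 = 196.5 kN.
n ≥ 279 / 196.5 = 1.42 → use 2 bolts.

2 bolts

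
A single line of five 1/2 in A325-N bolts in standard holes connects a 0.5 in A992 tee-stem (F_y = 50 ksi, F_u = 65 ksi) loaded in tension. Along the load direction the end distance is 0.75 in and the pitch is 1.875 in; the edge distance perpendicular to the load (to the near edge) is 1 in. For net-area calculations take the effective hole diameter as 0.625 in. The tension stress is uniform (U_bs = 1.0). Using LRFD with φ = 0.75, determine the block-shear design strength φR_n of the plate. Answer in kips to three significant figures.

96.3 kips

Shear plane L_v = 0.75 + 4·1.875 = 8.25 in; A_gv = 8.25 × 0.5 = 4.125 in².
A_nv = (8.25 − 4.5·0.625) × 0.5 = 2.719 in².
A_nt = (1 − 0.5·0.625) × 0.5 = 0.3438 in².
0.6 F_u A_nv = 106 kips; 0.6 F_y A_gv = 123.8 kips → shear rupture governs the shear term.
R_n = 106 + 1.0 × 65 × 0.3438 = 128.4 kips.
Design strength φR_n = 0.75 × 128.4 = 96.3 kips.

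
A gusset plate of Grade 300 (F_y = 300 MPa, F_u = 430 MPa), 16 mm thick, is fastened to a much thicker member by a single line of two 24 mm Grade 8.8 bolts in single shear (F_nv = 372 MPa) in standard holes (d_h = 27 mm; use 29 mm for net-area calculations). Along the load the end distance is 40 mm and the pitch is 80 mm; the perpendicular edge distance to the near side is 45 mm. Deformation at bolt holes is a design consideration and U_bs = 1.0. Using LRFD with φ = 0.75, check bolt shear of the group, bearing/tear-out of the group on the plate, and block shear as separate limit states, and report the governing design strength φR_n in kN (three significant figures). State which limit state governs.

Bolt shear: A_b = π·24²/4 = 452.4 mm²; R_n = 372 × 452.4 × 2 × 1 / 1000 = 336.6 kN → 0.75 × 336.6 = 252 kN.
Bearing: edge l_c = 26.5, r_n = 218.8 kN; interior l_c = 53, r_n = 396.3 kN; R_n = 218.8 + 1·396.3 = 615.1 kN → 461 kN.
Block shear: A_gv = 1920, A_nv = 1224, A_nt = 488 mm²; R_n = min(0.6F_uA_nv, 0.6F_yA_gv) + U_bs·F_u·A_nt = 525.6 kN → 394 kN.
Bolt shear governs: 252 kN.

252 kN (bolt shear governs)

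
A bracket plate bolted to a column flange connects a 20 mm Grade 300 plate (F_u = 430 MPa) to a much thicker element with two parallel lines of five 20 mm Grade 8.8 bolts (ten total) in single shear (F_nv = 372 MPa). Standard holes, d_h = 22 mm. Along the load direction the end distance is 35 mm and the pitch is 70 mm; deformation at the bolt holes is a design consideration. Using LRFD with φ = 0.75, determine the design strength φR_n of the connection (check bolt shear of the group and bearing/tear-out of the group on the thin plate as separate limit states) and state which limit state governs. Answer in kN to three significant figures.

Bolt shear: A_b = π·20²/4 = 314.2 mm²; R_n = 372 × 314.2 × 10 × 1 / 1000 = 1169 kN → 0.75 × 1169 = 877 kN.
Bearing (1.2 l_c t F_u ≤ 2.4 d t F_u): upper limit = 2.4·20·20·430 / 1000 = 412.8 kN.
  Edge l_c = 35 − 22/2 = 24 → r_n = 247.7 kN; interior l_c = 70 − 22 = 48 → r_n = 412.8 kN.
  R_n,bearing = 2·247.7 + 8·412.8 = 3798 kN → 0.75 × 3798 = 2850 kN.
Bolt shear governs: 877 kN.

877 kN (bolt shear governs)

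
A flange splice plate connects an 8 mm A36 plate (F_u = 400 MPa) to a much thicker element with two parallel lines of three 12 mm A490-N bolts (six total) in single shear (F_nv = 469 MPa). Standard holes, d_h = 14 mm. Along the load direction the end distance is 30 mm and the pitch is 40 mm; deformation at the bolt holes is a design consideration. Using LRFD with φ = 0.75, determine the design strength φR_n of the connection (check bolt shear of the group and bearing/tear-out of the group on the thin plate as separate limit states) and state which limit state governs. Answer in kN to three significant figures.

Bolt shear: A_b = π·12²/4 = 113.1 mm²; R_n = 469 × 113.1 × 6 × 1 / 1000 = 318.3 kN → 0.75 × 318.3 = 239 kN.
Bearing (1.2 l_c t F_u ≤ 2.4 d t F_u): upper limit = 2.4·12·8·400 / 1000 = 92.16 kN.
  Edge l_c = 30 − 14/2 = 23 → r_n = 88.32 kN; interior l_c = 40 − 14 = 26 → r_n = 92.16 kN.
  R_n,bearing = 2·88.32 + 4·92.16 = 545.3 kN → 0.75 × 545.3 = 409 kN.
Bolt shear governs: 239 kN.

239 kN (bolt shear governs)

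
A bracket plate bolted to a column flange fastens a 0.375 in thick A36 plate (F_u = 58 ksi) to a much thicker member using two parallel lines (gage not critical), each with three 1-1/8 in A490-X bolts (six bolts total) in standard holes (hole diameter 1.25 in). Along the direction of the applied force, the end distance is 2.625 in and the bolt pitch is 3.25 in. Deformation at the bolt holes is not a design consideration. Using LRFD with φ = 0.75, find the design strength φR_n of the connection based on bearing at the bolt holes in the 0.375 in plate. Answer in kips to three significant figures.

Per bolt r_n = 1.5 l_c t F_u ≤ 3.0 d t F_u; upper limit = 3.0 × 1.125 × 0.375 × 58 = 73.41 kips.
Edge bolt: l_c = 2.625 − 1.25/2 = 2 in → 1.5 × 2 × 0.375 × 58 = 65.25 → r_n = 65.25 kips.
Interior bolts: l_c = 3.25 − 1.25 = 2 in → 1.5 × 2 × 0.375 × 58 = 65.25 → r_n = 65.25 kips.
R_n = 2 × 65.25 + 4 × 65.25 = 391.5 kips.
Design strength φR_n = 0.75 × 391.5 = 294 kips.

294 kips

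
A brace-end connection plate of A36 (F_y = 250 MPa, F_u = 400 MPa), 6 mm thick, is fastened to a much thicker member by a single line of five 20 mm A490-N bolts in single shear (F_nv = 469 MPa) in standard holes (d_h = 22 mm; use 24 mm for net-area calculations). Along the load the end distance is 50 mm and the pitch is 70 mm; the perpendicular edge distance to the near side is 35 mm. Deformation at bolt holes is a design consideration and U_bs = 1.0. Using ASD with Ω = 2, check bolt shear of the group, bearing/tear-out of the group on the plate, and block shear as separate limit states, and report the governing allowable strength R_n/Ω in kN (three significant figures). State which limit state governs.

176 kN (block shear governs)

Bolt shear: A_b = π·20²/4 = 314.2 mm²; R_n = 469 × 314.2 × 5 × 1 / 1000 = 736.7 kN → 736.7 / 2 = 368 kN.
Bearing: edge l_c = 39, r_n = 112.3 kN; interior l_c = 48, r_n = 115.2 kN; R_n = 112.3 + 4·115.2 = 573.1 kN → 287 kN.
Block shear: A_gv = 1980, A_nv = 1332, A_nt = 138 mm²; R_n = min(0.6F_uA_nv, 0.6F_yA_gv) + U_bs·F_u·A_nt = 352.2 kN → 176 kN.
Block shear governs: 176 kN.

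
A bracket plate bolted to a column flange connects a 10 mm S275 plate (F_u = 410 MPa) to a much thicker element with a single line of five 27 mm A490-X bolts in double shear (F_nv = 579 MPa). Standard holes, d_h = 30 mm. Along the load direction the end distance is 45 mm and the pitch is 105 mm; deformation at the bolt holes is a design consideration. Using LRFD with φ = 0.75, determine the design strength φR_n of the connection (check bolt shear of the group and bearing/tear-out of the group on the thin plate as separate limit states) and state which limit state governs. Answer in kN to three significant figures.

908 kN (bearing governs)

Bolt shear: A_b = π·27²/4 = 572.6 mm²; R_n = 579 × 572.6 × 5 × 2 / 1000 = 3315 kN → 0.75 × 3315 = 2490 kN.
Bearing (1.2 l_c t F_u ≤ 2.4 d t F_u): upper limit = 2.4·27·10·410 / 1000 = 265.7 kN.
  Edge l_c = 45 − 30/2 = 30 → r_n = 147.6 kN; interior l_c = 105 − 30 = 75 → r_n = 265.7 kN.
  R_n,bearing = 1·147.6 + 4·265.7 = 1210 kN → 0.75 × 1210 = 908 kN.
Bearing governs: 908 kN.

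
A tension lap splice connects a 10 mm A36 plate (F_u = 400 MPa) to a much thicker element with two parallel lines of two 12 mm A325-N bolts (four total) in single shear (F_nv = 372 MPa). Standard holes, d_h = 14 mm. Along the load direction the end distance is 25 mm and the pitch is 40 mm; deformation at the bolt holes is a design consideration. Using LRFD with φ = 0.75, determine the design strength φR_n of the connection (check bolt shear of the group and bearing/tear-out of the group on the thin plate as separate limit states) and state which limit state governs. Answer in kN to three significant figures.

Bolt shear: A_b = π·12²/4 = 113.1 mm²; R_n = 372 × 113.1 × 4 × 1 / 1000 = 168.3 kN → 0.75 × 168.3 = 126 kN.
Bearing (1.2 l_c t F_u ≤ 2.4 d t F_u): upper limit = 2.4·12·10·400 / 1000 = 115.2 kN.
  Edge l_c = 25 − 14/2 = 18 → r_n = 86.4 kN; interior l_c = 40 − 14 = 26 → r_n = 115.2 kN.
  R_n,bearing = 2·86.4 + 2·115.2 = 403.2 kN → 0.75 × 403.2 = 302 kN.
Bolt shear governs: 126 kN.

126 kN (bolt shear governs)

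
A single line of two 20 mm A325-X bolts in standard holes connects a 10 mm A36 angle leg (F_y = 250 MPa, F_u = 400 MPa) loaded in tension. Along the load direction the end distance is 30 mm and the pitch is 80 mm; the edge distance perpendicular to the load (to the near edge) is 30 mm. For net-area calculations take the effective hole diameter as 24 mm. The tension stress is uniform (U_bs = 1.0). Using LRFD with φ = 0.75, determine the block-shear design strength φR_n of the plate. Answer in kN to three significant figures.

178 kN

Shear plane L_v = 30 + 1·80 = 110 mm; A_gv = 110 × 10 = 1100 mm².
A_nv = (110 − 1.5·24) × 10 = 740 mm².
A_nt = (30 − 0.5·24) × 10 = 180 mm².
0.6 F_u A_nv = 177.6 kN; 0.6 F_y A_gv = 165 kN → shear yielding governs the shear term.
R_n = 165 + 1.0 × 400 × 180 / 1000 = 237 kN.
Design strength φR_n = 0.75 × 237 = 178 kN.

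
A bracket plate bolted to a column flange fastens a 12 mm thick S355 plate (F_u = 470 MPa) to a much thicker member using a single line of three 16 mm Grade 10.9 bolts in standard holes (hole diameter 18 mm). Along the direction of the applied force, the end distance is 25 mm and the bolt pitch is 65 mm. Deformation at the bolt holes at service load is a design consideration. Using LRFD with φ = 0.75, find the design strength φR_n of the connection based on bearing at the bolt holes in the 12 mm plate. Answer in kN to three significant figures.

406 kN

Per bolt r_n = 1.2 l_c t F_u ≤ 2.4 d t F_u; upper limit = 2.4 × 16 × 12 × 470 / 1000 = 216.6 kN.
Edge bolt: l_c = 25 − 18/2 = 16 mm → 1.2 × 16 × 12 × 470 / 1000 = 108.3 → r_n = 108.3 kN.
Interior bolts: l_c = 65 − 18 = 47 mm → 1.2 × 47 × 12 × 470 / 1000 = 318.1 → r_n = 216.6 kN.
R_n = 1 × 108.3 + 2 × 216.6 = 541.4 kN.
Design strength φR_n = 0.75 × 541.4 = 406 kN.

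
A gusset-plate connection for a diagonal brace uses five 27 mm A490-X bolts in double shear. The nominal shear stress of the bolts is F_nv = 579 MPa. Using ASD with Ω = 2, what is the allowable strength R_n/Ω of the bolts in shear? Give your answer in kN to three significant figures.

1660 kN

A_b = π × 27² / 4 = 572.6 mm².
R_n = F_nv · A_b · n · n_s = 579 × 572.6 × 5 × 2 / 1000 = 3315 kN.
Allowable strength R_n/Ω = 3315 / 2 = 1660 kN.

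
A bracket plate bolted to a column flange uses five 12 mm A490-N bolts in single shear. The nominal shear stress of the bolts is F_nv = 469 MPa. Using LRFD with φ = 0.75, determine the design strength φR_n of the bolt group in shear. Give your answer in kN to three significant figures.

199 kN

A_b = π × 12² / 4 = 113.1 mm².
R_n = F_nv · A_b · n · n_s = 469 × 113.1 × 5 × 1 / 1000 = 265.2 kN.
Design strength φR_n = 0.75 × 265.2 = 199 kN.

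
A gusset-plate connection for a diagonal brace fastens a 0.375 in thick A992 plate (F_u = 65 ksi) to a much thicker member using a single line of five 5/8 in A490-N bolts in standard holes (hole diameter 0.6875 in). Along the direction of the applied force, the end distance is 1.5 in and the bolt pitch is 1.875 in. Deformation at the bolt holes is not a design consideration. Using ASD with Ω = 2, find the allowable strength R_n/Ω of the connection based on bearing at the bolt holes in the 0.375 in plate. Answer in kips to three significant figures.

108 kips

Per bolt r_n = 1.5 l_c t F_u ≤ 3.0 d t F_u; upper limit = 3.0 × 0.625 × 0.375 × 65 = 45.7 kips.
Edge bolt: l_c = 1.5 − 0.6875/2 = 1.156 in → 1.5 × 1.156 × 0.375 × 65 = 42.28 → r_n = 42.28 kips.
Interior bolts: l_c = 1.875 − 0.6875 = 1.188 in → 1.5 × 1.188 × 0.375 × 65 = 43.42 → r_n = 43.42 kips.
R_n = 1 × 42.28 + 4 × 43.42 = 215.9 kips.
Allowable strength R_n/Ω = 215.9 / 2 = 108 kips.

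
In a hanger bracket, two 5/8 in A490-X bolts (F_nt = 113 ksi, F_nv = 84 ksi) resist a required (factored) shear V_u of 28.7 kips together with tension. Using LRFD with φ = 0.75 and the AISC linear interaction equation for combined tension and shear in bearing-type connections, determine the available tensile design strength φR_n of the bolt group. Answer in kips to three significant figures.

29 kips

A_b = π·0.625²/4 = 0.3068 in²; f_rv = 28.7 / (2 × 0.3068) = 46.77 ksi.
F'_nt = 1.3 F_nt − (F_nt / φF_nv) f_rv = 1.3·113 − (113/(0.75·84))·46.77 = 63 ksi, capped at F_nt → F'_nt = 63 ksi.
R_n = F'_nt · A_b · n = 63 × 0.3068 × 2 = 38.66 kips.
Design strength φR_n = 0.75 × 38.66 = 29 kips.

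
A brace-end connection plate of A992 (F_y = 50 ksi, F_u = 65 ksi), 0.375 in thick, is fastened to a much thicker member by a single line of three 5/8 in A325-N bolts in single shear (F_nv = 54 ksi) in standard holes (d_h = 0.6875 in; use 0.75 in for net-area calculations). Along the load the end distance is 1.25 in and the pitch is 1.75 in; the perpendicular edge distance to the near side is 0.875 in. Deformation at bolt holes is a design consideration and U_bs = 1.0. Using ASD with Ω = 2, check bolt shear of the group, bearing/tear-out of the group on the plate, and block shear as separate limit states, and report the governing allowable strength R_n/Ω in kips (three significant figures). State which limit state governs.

Bolt shear: A_b = π·0.625²/4 = 0.3068 in²; R_n = 54 × 0.3068 × 3 × 1 = 49.7 kips → 49.7 / 2 = 24.9 kips.
Bearing: edge l_c = 0.9062, r_n = 26.51 kips; interior l_c = 1.062, r_n = 31.08 kips; R_n = 26.51 + 2·31.08 = 88.66 kips → 44.3 kips.
Block shear: A_gv = 1.781, A_nv = 1.078, A_nt = 0.1875 in²; R_n = min(0.6F_uA_nv, 0.6F_yA_gv) + U_bs·F_u·A_nt = 54.23 kips → 27.1 kips.
Bolt shear governs: 24.9 kips.

24.9 kips (bolt shear governs)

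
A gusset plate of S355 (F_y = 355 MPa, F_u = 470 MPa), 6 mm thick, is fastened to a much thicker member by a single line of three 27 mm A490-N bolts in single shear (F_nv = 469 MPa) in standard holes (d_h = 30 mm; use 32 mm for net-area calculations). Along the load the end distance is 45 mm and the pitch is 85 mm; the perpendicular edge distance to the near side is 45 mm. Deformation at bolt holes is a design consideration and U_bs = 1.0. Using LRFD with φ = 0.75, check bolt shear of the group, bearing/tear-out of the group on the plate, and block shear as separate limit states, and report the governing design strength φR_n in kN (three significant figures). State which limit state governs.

233 kN (block shear governs)

Bolt shear: A_b = π·27²/4 = 572.6 mm²; R_n = 469 × 572.6 × 3 × 1 / 1000 = 805.6 kN → 0.75 × 805.6 = 604 kN.
Bearing: edge l_c = 30, r_n = 101.5 kN; interior l_c = 55, r_n = 182.7 kN; R_n = 101.5 + 2·182.7 = 467 kN → 350 kN.
Block shear: A_gv = 1290, A_nv = 810, A_nt = 174 mm²; R_n = min(0.6F_uA_nv, 0.6F_yA_gv) + U_bs·F_u·A_nt = 310.2 kN → 233 kN.
Block shear governs: 233 kN.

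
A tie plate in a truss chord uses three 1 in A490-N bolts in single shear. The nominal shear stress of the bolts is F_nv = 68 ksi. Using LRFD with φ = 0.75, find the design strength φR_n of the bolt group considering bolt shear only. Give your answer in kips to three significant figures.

120 kips

A_b = π × 1² / 4 = 0.7854 in².
R_n = F_nv · A_b · n · n_s = 68 × 0.7854 × 3 × 1 = 160.2 kips.
Design strength φR_n = 0.75 × 160.2 = 120 kips.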